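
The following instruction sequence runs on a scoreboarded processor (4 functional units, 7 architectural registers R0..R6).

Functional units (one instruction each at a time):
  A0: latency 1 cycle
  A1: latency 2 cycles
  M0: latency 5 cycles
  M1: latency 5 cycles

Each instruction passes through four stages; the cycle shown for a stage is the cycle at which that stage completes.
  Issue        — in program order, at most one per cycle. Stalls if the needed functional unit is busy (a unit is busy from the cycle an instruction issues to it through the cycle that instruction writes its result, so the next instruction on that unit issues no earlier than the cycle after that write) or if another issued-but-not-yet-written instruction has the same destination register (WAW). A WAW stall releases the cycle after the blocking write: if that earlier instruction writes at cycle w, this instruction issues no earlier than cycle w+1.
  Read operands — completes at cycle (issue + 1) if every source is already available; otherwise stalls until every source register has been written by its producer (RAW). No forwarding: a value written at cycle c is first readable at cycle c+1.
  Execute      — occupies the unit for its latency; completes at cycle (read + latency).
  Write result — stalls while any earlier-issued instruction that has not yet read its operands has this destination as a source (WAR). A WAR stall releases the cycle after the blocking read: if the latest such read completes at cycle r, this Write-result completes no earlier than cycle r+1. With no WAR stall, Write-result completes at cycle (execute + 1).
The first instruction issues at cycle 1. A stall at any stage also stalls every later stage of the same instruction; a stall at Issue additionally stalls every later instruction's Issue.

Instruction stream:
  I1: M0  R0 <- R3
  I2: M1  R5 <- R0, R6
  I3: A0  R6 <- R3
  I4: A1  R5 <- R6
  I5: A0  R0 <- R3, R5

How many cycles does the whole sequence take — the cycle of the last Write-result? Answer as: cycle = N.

t=1  I1 dispatched to M0
t=2  I1 operands ready | I2 dispatched to M1
t=3  I3 dispatched to A0
t=4  I3 operands ready
t=5  I3 complete
t=7  I1 complete
t=8  R0←I1
t=9  I2 operands ready
t=10  R6←I3
t=14  I2 complete
t=15  R5←I2
t=16  I4 dispatched to A1
t=17  I4 operands ready | I5 dispatched to A0
t=19  I4 complete
t=20  R5←I4
t=21  I5 operands ready
t=22  I5 complete
t=23  R0←I5

cycle = 23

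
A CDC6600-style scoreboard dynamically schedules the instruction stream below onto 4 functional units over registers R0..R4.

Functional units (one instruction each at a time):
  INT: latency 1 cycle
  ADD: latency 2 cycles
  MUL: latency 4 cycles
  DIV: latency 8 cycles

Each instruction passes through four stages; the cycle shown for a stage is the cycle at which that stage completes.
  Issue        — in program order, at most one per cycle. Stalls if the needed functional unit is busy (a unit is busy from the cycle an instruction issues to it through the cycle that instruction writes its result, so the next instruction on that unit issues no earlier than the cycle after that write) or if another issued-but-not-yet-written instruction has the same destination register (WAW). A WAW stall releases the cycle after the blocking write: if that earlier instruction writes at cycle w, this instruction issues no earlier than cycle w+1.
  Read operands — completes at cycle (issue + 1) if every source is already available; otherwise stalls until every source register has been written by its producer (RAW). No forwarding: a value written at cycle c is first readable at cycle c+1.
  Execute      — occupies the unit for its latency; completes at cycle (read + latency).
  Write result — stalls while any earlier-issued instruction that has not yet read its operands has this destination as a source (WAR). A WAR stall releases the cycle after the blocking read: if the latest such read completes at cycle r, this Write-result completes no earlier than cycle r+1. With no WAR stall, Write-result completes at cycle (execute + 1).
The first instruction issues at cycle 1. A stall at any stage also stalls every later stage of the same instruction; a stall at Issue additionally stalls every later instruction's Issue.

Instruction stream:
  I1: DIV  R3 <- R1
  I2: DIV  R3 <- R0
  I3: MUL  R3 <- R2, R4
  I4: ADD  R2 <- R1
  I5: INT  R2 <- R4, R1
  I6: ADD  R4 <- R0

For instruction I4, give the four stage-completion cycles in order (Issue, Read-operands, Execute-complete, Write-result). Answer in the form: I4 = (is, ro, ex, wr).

c1: I1 dispatched to DIV
c2: I1 operands ready
c10: I1 complete
c11: R3←I1
c12: I2 dispatched to DIV
c13: I2 operands ready
c21: I2 complete
c22: R3←I2
c23: I3 dispatched to MUL
c24: I3 operands ready; I4 dispatched to ADD
c25: I4 operands ready
c27: I4 complete
c28: I3 complete; R2←I4
c29: R3←I3; I5 dispatched to INT
c30: I5 operands ready; I6 dispatched to ADD
c31: I5 complete; I6 operands ready
c32: R2←I5
c33: I6 complete
c34: R4←I6

I4 = (24, 25, 27, 28)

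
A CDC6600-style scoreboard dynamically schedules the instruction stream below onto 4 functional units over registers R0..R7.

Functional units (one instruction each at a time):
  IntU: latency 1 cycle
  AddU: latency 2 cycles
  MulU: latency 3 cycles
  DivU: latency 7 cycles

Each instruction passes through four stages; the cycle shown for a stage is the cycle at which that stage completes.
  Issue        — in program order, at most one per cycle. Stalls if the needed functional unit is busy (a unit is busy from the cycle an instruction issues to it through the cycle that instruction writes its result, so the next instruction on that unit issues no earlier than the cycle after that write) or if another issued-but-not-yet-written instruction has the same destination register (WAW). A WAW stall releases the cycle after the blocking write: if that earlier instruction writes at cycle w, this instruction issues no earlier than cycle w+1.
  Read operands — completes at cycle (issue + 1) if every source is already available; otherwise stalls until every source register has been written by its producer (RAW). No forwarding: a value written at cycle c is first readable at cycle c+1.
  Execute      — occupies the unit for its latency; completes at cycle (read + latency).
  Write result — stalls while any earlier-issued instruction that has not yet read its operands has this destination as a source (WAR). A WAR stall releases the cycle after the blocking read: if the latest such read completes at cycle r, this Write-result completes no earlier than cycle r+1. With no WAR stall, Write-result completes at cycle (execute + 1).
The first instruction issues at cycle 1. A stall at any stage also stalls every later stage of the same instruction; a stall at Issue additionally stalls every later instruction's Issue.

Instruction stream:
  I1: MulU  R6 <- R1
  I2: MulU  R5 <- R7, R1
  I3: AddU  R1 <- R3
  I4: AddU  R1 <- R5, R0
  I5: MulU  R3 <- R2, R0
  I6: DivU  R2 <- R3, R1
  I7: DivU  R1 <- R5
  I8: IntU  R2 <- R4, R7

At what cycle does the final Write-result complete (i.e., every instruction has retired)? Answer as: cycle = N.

cycle = 38

I1  is:1  ro:2  ex:5  wr:6
I2  is:7  ro:8  ex:11  wr:12  — struct: MulU busy until I1 writes@6
I3  is:8  ro:9  ex:11  wr:12
I4  is:13  ro:14  ex:16  wr:17  — struct: AddU busy until I3 writes@12
I5  is:14  ro:15  ex:18  wr:19
I6  is:15  ro:20  ex:27  wr:28  — RAW R3: wait I5 write@19
I7  is:29  ro:30  ex:37  wr:38  — struct: DivU busy until I6 writes@28
I8  is:30  ro:31  ex:32  wr:33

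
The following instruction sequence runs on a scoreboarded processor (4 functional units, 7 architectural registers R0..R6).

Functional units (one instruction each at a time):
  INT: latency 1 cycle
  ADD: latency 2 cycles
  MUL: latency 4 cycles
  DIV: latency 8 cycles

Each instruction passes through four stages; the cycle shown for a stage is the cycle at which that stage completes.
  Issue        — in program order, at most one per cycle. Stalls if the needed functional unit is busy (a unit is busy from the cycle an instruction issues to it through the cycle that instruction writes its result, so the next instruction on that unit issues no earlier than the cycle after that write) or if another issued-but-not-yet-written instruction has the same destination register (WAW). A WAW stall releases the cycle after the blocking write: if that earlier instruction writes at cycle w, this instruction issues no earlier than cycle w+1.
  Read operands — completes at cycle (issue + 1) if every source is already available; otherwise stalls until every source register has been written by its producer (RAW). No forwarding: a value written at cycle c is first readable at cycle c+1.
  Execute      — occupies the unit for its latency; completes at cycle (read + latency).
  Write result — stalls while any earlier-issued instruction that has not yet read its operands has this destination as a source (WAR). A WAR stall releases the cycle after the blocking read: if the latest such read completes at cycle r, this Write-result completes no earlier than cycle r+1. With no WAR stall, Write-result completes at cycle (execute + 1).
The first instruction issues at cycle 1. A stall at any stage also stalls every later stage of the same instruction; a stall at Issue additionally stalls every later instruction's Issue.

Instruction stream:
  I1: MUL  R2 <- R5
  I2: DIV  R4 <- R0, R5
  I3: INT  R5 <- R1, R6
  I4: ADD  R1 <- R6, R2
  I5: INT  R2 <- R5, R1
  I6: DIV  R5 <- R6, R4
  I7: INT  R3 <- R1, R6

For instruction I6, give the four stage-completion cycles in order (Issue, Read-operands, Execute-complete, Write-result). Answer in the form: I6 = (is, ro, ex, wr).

I1 -> (1, 2, 6, 7)
I2 -> (2, 3, 11, 12)
I3 -> (3, 4, 5, 6)
I4 -> (4, 8, 10, 11)  // RAW R2: wait I1 write@7
I5 -> (8, 12, 13, 14)  // WAW R2: wait I1 write@7, RAW R1: wait I4 write@11
I6 -> (13, 14, 22, 23)  // struct: DIV busy until I2 writes@12
I7 -> (15, 16, 17, 18)  // struct: INT busy until I5 writes@14

I6 = (13, 14, 22, 23)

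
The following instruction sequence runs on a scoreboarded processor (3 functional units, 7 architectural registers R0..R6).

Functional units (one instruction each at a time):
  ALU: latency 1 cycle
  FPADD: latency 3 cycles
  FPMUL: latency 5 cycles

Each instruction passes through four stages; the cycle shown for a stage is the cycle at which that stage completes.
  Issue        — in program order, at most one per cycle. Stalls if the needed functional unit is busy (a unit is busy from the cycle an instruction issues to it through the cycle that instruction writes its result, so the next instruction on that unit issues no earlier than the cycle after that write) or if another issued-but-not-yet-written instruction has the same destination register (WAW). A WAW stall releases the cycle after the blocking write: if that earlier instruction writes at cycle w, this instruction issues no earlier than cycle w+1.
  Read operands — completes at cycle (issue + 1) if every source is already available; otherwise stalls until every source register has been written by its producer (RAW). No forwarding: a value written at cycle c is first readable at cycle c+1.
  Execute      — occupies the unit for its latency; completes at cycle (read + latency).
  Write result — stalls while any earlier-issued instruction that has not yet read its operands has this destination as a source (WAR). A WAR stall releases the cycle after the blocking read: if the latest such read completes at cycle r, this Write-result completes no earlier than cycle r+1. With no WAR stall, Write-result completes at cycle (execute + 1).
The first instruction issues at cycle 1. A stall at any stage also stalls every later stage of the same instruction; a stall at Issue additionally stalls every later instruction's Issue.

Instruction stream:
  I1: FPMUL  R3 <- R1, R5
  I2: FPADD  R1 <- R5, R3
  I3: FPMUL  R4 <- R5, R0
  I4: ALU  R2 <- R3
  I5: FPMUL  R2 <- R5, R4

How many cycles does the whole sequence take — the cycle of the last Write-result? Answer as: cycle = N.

t=1  I1→FPMUL
t=2  I1 RO, I2→FPADD
t=7  I1 EX
t=8  I1 WR R3
t=9  I2 RO, I3→FPMUL
t=10  I3 RO, I4→ALU
t=11  I4 RO
t=12  I2 EX, I4 EX
t=13  I2 WR R1, I4 WR R2
t=15  I3 EX
t=16  I3 WR R4
t=17  I5→FPMUL
t=18  I5 RO
t=23  I5 EX
t=24  I5 WR R2

cycle = 24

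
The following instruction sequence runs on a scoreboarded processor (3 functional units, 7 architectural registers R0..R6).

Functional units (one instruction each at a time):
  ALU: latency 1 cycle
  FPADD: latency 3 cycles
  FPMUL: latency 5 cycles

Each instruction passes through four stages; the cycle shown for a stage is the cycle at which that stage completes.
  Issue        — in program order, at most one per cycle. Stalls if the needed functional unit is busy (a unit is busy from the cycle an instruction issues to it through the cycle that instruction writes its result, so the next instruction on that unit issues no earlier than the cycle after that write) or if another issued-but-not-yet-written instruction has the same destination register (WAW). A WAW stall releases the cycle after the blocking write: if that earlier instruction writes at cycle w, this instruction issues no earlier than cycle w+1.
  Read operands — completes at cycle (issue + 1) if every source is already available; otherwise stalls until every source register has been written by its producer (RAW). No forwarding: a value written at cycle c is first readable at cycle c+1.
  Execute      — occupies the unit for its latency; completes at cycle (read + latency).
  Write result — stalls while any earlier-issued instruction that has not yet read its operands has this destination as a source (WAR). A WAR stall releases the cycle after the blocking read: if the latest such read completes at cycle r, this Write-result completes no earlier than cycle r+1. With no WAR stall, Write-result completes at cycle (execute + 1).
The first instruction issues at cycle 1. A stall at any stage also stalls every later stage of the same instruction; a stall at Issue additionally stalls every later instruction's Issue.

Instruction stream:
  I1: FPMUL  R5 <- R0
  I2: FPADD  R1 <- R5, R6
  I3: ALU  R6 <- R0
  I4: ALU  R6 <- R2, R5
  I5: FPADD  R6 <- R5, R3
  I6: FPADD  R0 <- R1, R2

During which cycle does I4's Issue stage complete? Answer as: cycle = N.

cycle = 11

I1 -> (1, 2, 7, 8)
I2 -> (2, 9, 12, 13)  // RAW R5: wait I1 write@8
I3 -> (3, 4, 5, 10)  // WAR R6: wait I2 read@9
I4 -> (11, 12, 13, 14)  // struct: ALU busy until I3 writes@10
I5 -> (15, 16, 19, 20)  // WAW R6: wait I4 write@14
I6 -> (21, 22, 25, 26)  // struct: FPADD busy until I5 writes@20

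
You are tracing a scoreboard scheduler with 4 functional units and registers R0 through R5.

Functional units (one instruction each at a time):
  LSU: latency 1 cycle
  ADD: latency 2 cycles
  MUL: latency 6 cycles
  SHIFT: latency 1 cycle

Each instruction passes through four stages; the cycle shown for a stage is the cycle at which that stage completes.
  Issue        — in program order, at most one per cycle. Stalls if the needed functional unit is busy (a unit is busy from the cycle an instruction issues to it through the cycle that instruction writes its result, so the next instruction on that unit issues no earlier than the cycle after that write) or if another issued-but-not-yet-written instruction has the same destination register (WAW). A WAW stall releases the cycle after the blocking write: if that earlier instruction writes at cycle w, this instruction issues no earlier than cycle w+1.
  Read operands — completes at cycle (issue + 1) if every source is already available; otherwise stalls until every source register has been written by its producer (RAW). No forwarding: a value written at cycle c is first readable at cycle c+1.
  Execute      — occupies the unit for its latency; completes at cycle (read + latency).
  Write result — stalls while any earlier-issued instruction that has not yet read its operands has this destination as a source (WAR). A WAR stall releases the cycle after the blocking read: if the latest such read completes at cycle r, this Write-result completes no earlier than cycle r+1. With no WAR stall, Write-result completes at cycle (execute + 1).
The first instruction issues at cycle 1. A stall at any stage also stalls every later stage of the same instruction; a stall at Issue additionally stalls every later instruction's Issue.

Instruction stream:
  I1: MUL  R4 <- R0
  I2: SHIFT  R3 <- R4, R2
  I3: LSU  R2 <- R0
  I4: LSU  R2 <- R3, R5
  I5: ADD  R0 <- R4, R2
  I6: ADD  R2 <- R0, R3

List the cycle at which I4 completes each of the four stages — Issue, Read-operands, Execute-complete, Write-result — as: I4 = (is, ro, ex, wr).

t=1  issue I1 (MUL)
t=2  I1 read-ops; issue I2 (SHIFT)
t=3  issue I3 (LSU)
t=4  I3 read-ops
t=5  I3 finished on LSU
t=8  I1 finished on MUL
t=9  I1→R4
t=10  I2 read-ops
t=11  I2 finished on SHIFT; I3→R2
t=12  I2→R3; issue I4 (LSU)
t=13  I4 read-ops; issue I5 (ADD)
t=14  I4 finished on LSU
t=15  I4→R2
t=16  I5 read-ops
t=18  I5 finished on ADD
t=19  I5→R0
t=20  issue I6 (ADD)
t=21  I6 read-ops
t=23  I6 finished on ADD
t=24  I6→R2

I4 = (12, 13, 14, 15)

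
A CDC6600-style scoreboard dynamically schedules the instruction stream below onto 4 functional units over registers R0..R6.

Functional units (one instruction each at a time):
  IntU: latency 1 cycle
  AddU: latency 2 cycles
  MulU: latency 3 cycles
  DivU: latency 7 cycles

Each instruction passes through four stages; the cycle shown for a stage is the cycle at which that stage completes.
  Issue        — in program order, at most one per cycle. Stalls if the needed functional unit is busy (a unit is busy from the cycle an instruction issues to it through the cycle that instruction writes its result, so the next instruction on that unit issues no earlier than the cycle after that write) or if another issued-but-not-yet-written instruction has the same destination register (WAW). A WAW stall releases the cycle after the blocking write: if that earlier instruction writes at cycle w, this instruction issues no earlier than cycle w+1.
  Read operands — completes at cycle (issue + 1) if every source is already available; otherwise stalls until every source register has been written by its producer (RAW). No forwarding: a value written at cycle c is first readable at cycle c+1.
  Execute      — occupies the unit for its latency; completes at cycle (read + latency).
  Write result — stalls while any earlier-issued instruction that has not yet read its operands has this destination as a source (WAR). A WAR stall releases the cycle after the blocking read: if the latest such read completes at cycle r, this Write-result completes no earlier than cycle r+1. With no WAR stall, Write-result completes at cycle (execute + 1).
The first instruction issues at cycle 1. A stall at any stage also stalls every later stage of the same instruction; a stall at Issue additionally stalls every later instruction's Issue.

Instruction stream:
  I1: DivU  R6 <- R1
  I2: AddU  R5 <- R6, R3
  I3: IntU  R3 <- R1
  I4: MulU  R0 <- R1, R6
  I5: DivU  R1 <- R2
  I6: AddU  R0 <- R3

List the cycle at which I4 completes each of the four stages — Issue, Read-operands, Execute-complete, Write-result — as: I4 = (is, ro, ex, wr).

I4 = (4, 11, 14, 15)

I1 -> (1, 2, 9, 10)
I2 -> (2, 11, 13, 14)  // RAW R6: wait I1 write@10
I3 -> (3, 4, 5, 12)  // WAR R3: wait I2 read@11
I4 -> (4, 11, 14, 15)  // RAW R6: wait I1 write@10
I5 -> (11, 12, 19, 20)  // struct: DivU busy until I1 writes@10
I6 -> (16, 17, 19, 20)  // WAW R0: wait I4 write@15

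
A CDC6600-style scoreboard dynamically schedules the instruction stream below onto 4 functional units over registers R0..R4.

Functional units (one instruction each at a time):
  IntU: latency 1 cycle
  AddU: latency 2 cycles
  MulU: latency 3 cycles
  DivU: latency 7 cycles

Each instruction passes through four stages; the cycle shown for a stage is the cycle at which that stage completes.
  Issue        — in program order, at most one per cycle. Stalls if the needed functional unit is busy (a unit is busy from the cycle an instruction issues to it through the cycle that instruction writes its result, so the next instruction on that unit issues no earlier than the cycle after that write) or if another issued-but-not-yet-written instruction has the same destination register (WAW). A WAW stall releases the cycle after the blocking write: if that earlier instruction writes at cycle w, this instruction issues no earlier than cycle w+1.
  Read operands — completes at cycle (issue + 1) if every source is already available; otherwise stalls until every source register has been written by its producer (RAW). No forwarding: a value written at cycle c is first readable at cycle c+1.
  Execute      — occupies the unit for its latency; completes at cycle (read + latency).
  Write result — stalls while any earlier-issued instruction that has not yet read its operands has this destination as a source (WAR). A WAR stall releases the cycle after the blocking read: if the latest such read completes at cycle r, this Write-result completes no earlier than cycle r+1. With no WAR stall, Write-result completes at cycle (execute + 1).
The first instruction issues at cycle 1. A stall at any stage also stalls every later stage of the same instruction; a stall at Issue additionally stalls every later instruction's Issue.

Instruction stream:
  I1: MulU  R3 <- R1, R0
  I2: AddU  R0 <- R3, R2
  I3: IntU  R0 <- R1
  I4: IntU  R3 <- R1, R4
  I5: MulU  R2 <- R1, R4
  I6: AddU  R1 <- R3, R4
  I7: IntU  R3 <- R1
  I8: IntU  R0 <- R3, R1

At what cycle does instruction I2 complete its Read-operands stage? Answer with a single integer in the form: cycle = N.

cycle = 7

t=1  I1→MulU
t=2  I1 RO · I2→AddU
t=5  I1 EX
t=6  I1 WR R3
t=7  I2 RO
t=9  I2 EX
t=10  I2 WR R0
t=11  I3→IntU
t=12  I3 RO
t=13  I3 EX
t=14  I3 WR R0
t=15  I4→IntU
t=16  I4 RO · I5→MulU
t=17  I4 EX · I5 RO · I6→AddU
t=18  I4 WR R3
t=19  I6 RO · I7→IntU
t=20  I5 EX
t=21  I5 WR R2 · I6 EX
t=22  I6 WR R1
t=23  I7 RO
t=24  I7 EX
t=25  I7 WR R3
t=26  I8→IntU
t=27  I8 RO
t=28  I8 EX
t=29  I8 WR R0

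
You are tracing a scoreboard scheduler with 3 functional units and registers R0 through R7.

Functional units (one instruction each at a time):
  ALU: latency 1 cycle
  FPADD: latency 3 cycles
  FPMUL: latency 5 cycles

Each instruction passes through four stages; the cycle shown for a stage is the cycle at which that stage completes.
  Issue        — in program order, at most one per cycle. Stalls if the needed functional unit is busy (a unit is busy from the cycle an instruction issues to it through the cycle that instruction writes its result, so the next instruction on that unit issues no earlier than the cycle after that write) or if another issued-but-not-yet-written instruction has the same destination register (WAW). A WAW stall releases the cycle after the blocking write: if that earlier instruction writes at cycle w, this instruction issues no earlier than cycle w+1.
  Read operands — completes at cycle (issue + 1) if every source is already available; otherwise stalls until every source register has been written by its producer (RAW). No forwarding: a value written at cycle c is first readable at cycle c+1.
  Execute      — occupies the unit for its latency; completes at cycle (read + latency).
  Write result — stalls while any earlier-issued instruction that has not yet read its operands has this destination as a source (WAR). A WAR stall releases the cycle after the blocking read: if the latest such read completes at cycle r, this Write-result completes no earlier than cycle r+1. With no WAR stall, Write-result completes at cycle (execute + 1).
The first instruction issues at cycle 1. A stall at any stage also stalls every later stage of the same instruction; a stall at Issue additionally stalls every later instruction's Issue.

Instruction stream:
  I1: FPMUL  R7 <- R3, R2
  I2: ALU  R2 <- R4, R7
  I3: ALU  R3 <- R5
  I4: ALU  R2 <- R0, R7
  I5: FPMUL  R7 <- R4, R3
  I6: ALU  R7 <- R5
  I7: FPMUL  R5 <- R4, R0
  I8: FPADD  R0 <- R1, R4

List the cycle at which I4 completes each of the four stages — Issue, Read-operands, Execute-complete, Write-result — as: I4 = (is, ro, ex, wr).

I4 = (16, 17, 18, 19)

I1  is:1  ro:2  ex:7  wr:8
I2  is:2  ro:9  ex:10  wr:11  — RAW R7: wait I1 write@8
I3  is:12  ro:13  ex:14  wr:15  — struct: ALU busy until I2 writes@11
I4  is:16  ro:17  ex:18  wr:19  — struct: ALU busy until I3 writes@15
I5  is:17  ro:18  ex:23  wr:24
I6  is:25  ro:26  ex:27  wr:28  — WAW R7: wait I5 write@24
I7  is:26  ro:27  ex:32  wr:33
I8  is:27  ro:28  ex:31  wr:32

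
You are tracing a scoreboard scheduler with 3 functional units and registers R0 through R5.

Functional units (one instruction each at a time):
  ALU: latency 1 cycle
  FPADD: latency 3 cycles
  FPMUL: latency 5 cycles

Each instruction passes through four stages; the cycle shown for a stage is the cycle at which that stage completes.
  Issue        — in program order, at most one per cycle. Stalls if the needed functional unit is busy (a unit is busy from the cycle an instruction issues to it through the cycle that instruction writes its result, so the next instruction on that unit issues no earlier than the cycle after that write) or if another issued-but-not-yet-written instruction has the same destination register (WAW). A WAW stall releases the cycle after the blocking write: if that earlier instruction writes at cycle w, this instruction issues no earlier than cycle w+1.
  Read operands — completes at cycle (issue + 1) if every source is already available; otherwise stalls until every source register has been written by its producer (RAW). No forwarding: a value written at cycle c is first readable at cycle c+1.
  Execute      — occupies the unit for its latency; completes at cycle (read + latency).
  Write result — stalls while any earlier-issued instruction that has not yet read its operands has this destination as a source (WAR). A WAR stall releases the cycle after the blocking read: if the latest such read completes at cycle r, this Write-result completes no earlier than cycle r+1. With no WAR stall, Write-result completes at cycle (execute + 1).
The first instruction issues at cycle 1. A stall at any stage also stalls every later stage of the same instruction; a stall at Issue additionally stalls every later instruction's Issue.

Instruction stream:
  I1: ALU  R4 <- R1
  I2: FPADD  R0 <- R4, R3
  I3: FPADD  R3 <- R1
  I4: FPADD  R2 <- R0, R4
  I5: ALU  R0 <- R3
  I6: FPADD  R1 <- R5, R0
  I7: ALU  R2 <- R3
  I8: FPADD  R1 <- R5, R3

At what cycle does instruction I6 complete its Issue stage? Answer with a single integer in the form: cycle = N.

cycle = 22

1) issue 1, read 2, done 3, write 4
2) issue 2, read 5, done 8, write 9  <RAW R4: wait I1 write@4>
3) issue 10, read 11, done 14, write 15  <struct: FPADD busy until I2 writes@9>
4) issue 16, read 17, done 20, write 21  <struct: FPADD busy until I3 writes@15>
5) issue 17, read 18, done 19, write 20
6) issue 22, read 23, done 26, write 27  <struct: FPADD busy until I4 writes@21>
7) issue 23, read 24, done 25, write 26
8) issue 28, read 29, done 32, write 33  <struct: FPADD busy until I6 writes@27>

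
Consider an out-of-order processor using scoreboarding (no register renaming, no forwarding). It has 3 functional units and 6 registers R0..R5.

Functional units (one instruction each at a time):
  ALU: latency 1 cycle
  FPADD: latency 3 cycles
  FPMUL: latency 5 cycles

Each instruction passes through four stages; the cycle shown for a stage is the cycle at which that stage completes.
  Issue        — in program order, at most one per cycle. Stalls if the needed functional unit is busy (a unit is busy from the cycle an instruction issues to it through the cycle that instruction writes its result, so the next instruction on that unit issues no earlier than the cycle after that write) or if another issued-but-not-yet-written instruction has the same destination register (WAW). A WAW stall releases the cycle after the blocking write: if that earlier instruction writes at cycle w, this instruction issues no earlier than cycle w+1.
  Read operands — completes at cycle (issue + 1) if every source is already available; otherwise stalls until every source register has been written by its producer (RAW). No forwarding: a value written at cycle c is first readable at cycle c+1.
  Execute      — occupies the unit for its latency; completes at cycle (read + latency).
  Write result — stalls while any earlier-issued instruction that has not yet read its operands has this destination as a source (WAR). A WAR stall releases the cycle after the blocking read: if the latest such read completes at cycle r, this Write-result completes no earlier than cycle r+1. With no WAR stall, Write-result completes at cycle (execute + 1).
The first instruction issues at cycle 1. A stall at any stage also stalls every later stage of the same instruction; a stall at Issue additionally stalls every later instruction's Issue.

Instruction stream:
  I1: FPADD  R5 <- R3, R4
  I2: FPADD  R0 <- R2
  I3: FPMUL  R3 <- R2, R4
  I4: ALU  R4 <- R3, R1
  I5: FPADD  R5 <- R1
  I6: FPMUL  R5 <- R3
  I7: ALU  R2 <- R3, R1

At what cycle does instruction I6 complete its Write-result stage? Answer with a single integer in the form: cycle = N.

cycle = 26

1) issue 1, read 2, done 5, write 6
2) issue 7, read 8, done 11, write 12  <struct: FPADD busy until I1 writes@6>
3) issue 8, read 9, done 14, write 15
4) issue 9, read 16, done 17, write 18  <RAW R3: wait I3 write@15>
5) issue 13, read 14, done 17, write 18  <struct: FPADD busy until I2 writes@12>
6) issue 19, read 20, done 25, write 26  <WAW R5: wait I5 write@18>
7) issue 20, read 21, done 22, write 23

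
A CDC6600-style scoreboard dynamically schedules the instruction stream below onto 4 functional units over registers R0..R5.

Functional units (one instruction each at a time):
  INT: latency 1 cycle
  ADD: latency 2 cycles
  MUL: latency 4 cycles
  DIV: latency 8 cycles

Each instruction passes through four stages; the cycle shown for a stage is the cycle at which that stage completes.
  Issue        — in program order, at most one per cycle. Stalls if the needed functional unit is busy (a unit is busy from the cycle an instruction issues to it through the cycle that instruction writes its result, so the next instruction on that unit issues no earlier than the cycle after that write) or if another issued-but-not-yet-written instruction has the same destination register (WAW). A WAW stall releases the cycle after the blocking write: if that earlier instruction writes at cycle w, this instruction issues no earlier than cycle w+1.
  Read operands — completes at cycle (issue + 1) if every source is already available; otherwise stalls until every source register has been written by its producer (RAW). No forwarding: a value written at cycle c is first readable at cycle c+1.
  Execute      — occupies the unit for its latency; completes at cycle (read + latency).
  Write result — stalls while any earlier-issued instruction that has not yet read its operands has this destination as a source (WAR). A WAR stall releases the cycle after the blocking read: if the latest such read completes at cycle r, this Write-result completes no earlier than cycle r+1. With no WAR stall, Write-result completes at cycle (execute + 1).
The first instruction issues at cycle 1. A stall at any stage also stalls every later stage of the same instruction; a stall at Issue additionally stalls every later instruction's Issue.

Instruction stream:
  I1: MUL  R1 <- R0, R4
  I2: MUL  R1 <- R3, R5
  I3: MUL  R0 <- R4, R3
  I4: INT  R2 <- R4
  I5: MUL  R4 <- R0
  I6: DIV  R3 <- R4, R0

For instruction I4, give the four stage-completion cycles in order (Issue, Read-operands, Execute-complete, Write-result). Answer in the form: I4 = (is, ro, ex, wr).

I4 = (16, 17, 18, 19)

I1 -> (1, 2, 6, 7)
I2 -> (8, 9, 13, 14)  // struct: MUL busy until I1 writes@7
I3 -> (15, 16, 20, 21)  // struct: MUL busy until I2 writes@14
I4 -> (16, 17, 18, 19)
I5 -> (22, 23, 27, 28)  // struct: MUL busy until I3 writes@21
I6 -> (23, 29, 37, 38)  // RAW R4: wait I5 write@28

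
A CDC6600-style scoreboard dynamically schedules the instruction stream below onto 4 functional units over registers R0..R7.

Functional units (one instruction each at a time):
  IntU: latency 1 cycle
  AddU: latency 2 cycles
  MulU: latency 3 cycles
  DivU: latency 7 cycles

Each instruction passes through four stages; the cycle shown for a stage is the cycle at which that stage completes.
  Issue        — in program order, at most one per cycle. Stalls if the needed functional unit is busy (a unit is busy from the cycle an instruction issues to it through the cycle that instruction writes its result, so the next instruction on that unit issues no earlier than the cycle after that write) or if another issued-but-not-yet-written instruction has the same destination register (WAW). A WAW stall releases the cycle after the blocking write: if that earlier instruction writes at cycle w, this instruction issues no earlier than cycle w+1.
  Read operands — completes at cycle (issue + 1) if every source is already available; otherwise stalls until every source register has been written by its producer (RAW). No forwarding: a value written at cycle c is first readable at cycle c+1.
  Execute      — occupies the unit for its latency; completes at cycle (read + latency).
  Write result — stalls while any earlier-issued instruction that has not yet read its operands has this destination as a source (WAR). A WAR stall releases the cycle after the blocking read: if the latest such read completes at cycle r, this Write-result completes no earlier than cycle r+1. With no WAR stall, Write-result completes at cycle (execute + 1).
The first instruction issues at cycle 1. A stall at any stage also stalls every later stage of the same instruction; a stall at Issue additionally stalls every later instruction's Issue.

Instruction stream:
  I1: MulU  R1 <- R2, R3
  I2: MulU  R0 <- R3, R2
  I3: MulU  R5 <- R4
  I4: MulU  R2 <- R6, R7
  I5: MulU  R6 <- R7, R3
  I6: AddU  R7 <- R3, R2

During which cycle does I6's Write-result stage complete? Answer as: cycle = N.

cycle = 30

c1: I1 issues→MulU
c2: I1 reads
c5: I1 exec-done
c6: I1 writes R1
c7: I2 issues→MulU
c8: I2 reads
c11: I2 exec-done
c12: I2 writes R0
c13: I3 issues→MulU
c14: I3 reads
c17: I3 exec-done
c18: I3 writes R5
c19: I4 issues→MulU
c20: I4 reads
c23: I4 exec-done
c24: I4 writes R2
c25: I5 issues→MulU
c26: I5 reads; I6 issues→AddU
c27: I6 reads
c29: I5 exec-done; I6 exec-done
c30: I5 writes R6; I6 writes R7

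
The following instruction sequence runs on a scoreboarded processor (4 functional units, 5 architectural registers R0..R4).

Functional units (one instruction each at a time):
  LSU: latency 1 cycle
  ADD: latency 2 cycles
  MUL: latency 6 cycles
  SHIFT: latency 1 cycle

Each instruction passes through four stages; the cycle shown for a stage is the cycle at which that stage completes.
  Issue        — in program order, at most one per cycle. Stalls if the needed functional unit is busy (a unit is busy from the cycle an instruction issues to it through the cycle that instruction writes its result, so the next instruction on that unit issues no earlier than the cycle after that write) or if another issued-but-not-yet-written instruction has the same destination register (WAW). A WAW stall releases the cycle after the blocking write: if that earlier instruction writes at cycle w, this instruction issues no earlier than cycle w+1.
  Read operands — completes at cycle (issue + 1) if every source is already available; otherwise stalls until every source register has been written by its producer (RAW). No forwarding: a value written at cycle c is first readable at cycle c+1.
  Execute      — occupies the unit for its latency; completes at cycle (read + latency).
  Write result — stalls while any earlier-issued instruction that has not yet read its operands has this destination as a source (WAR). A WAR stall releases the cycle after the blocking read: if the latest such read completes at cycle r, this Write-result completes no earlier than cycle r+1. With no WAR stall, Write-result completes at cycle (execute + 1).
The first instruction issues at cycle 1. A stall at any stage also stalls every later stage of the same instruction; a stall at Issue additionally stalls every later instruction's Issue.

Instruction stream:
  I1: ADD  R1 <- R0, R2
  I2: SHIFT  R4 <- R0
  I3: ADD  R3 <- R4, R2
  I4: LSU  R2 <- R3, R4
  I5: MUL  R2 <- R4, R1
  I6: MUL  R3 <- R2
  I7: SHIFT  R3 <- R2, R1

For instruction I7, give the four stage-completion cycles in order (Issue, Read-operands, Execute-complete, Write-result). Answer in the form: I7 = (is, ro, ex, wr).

[1] I1 issues→ADD
[2] I1 reads, I2 issues→SHIFT
[3] I2 reads
[4] I1 exec-done, I2 exec-done
[5] I1 writes R1, I2 writes R4
[6] I3 issues→ADD
[7] I3 reads, I4 issues→LSU
[9] I3 exec-done
[10] I3 writes R3
[11] I4 reads
[12] I4 exec-done
[13] I4 writes R2
[14] I5 issues→MUL
[15] I5 reads
[21] I5 exec-done
[22] I5 writes R2
[23] I6 issues→MUL
[24] I6 reads
[30] I6 exec-done
[31] I6 writes R3
[32] I7 issues→SHIFT
[33] I7 reads
[34] I7 exec-done
[35] I7 writes R3

I7 = (32, 33, 34, 35)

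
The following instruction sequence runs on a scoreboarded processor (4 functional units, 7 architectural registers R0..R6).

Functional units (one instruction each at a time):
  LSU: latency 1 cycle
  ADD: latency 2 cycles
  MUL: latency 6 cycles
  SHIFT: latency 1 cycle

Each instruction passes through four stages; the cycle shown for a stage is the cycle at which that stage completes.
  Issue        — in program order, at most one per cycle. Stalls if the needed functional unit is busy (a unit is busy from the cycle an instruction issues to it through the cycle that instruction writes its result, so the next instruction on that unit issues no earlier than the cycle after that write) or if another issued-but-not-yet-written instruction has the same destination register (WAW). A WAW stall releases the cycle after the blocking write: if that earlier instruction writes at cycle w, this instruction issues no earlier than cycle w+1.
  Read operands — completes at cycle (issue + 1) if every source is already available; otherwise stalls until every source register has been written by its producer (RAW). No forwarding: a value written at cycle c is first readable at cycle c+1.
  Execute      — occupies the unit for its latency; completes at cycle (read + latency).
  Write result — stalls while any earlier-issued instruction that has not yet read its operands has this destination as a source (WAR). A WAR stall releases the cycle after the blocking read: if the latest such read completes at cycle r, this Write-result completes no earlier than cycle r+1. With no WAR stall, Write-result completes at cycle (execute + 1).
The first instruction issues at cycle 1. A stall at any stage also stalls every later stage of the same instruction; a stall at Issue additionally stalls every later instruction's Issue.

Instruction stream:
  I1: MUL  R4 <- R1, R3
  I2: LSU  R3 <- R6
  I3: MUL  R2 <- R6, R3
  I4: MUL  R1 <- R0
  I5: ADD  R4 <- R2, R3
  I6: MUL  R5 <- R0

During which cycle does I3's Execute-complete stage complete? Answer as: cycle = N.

I1  is:1  ro:2  ex:8  wr:9
I2  is:2  ro:3  ex:4  wr:5
I3  is:10  ro:11  ex:17  wr:18  — struct: MUL busy until I1 writes@9
I4  is:19  ro:20  ex:26  wr:27  — struct: MUL busy until I3 writes@18
I5  is:20  ro:21  ex:23  wr:24
I6  is:28  ro:29  ex:35  wr:36  — struct: MUL busy until I4 writes@27

cycle = 17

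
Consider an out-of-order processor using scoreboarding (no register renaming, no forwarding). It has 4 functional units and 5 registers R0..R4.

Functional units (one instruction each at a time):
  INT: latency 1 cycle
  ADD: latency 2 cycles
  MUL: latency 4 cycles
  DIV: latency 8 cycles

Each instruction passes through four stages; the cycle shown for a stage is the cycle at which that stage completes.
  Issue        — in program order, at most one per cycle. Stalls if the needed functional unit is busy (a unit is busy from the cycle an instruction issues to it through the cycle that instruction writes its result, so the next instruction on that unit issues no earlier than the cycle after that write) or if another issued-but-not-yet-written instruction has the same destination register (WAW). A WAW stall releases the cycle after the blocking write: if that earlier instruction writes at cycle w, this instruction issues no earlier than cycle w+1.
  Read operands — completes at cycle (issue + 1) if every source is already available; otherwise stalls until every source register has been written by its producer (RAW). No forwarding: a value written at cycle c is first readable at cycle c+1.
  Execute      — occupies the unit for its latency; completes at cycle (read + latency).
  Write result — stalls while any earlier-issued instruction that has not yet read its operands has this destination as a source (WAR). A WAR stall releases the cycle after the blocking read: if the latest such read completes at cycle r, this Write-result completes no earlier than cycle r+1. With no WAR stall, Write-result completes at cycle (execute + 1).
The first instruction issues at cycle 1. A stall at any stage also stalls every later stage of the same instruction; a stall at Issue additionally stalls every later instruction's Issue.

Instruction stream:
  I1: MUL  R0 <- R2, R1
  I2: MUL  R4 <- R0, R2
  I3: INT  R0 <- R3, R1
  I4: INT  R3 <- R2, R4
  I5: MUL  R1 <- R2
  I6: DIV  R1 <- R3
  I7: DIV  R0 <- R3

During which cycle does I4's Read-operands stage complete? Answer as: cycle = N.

I1: IS=1 RO=2 EX=6 WR=7
I2: IS=8 RO=9 EX=13 WR=14  [struct: MUL busy until I1 writes@7]
I3: IS=9 RO=10 EX=11 WR=12
I4: IS=13 RO=15 EX=16 WR=17  [struct: INT busy until I3 writes@12; RAW R4: wait I2 write@14]
I5: IS=15 RO=16 EX=20 WR=21  [struct: MUL busy until I2 writes@14]
I6: IS=22 RO=23 EX=31 WR=32  [WAW R1: wait I5 write@21]
I7: IS=33 RO=34 EX=42 WR=43  [struct: DIV busy until I6 writes@32]

cycle = 15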